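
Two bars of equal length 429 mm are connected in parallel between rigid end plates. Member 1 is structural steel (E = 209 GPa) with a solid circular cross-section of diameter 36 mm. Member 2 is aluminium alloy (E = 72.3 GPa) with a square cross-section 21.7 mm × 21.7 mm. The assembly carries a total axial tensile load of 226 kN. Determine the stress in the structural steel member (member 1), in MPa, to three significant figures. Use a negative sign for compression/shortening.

A_1 = 1018 mm².
A_2 = 470.9 mm².
Equal strain + equilibrium ⇒ each member carries load in proportion to AE: A₁E₁ = 212700000 N, A₂E₂ = 34050000 N, ΣAE = 246800000 N.
σ₁ = P·E₁/ΣAE = 226000·209000/246800000 = 191.4 MPa.

191 MPa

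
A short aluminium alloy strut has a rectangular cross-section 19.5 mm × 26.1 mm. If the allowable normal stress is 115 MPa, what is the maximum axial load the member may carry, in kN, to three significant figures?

A = 509 mm².
P_max = σ_allow · A = 115 · 509 = 58530 N = 58.53 kN.

58.5 kN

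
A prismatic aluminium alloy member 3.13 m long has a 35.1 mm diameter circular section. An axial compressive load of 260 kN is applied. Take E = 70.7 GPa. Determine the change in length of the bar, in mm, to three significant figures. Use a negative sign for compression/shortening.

A = 967.6 mm².
δ_mech = NL/(AE) = -260000·3130/(967.6·70700) = -11.9 mm.

-11.9 mm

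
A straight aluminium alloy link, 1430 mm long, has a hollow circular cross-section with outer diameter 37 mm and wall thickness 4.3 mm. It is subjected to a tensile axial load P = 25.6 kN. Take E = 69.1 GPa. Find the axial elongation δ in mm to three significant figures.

A = 441.7 mm².
δ_mech = NL/(AE) = 25600·1430/(441.7·69100) = 1.199 mm.

1.20 mm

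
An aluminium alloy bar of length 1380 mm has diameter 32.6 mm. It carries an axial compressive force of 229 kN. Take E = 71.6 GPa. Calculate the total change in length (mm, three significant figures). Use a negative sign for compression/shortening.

A = 834.7 mm².
δ_mech = NL/(AE) = -229000·1380/(834.7·71600) = -5.288 mm.

-5.29 mm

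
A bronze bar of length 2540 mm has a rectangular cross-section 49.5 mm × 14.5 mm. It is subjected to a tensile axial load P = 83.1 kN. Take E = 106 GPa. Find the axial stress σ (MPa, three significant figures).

116 MPa

A = 717.8 mm².
σ = N/A = 83100/717.8 = 115.8 MPa.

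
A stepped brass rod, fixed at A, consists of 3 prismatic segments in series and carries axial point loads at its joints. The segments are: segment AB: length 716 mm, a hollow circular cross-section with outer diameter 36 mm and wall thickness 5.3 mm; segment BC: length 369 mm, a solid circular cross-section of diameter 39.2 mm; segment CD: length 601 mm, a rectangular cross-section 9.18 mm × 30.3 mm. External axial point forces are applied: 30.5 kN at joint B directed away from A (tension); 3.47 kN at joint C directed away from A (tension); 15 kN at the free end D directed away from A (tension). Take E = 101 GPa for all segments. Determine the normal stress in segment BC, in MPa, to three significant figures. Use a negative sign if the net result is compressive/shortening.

15.3 MPa

Internal axial forces (sectioning from the free end, tension +): N_CD = 15 kN, N_BC = 18.47 kN, N_AB = 48.97 kN.
A_BC = 1207 mm².
σ_BC = N_BC/A_BC = 18470/1207 = 15.3 MPa.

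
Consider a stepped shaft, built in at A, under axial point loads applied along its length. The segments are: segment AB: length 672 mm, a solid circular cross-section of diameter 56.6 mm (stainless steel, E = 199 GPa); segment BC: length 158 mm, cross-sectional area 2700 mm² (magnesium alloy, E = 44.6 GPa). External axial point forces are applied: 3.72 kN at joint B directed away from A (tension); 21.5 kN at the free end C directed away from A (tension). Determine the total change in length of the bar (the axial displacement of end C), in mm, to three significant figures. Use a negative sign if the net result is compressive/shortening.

Internal axial forces (sectioning from the free end, tension +): N_BC = 21.5 kN, N_AB = 25.22 kN.
A_AB = 2516 mm².
δ_AB = 25220·672/(2516·199000) = 0.03385 mm
δ_BC = 21500·158/(2700·44600) = 0.02821 mm
δ = Σδ_i = 0.06206 mm.

0.0621 mm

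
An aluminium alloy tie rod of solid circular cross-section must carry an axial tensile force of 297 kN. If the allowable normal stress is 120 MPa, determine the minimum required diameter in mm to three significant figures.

Required area A ≥ P/σ_allow = 297000/120 = 2475 mm².
For a solid circular section, d ≥ √(4A/π) = 56.14 mm.

56.1 mm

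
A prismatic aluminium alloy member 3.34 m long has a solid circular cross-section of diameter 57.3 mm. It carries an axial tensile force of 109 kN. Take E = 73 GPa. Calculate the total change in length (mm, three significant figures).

1.93 mm

A = 2579 mm².
δ_mech = NL/(AE) = 109000·3340/(2579·73000) = 1.934 mm.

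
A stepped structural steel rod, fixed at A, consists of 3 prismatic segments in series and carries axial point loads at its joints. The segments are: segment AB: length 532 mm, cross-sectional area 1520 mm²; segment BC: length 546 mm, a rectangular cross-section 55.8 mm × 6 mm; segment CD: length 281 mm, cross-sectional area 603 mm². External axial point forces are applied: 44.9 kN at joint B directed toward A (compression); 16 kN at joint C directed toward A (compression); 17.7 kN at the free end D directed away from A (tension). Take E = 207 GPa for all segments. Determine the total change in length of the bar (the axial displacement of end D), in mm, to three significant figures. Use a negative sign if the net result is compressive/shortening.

Internal axial forces (sectioning from the free end, tension +): N_CD = 17.7 kN, N_BC = 1.7 kN, N_AB = -43.2 kN.
A_BC = 334.8 mm².
δ_AB = -43200·532/(1520·207000) = -0.07304 mm
δ_BC = 1700·546/(334.8·207000) = 0.01339 mm
δ_CD = 17700·281/(603·207000) = 0.03985 mm
δ = Σδ_i = -0.0198 mm.

-0.0198 mm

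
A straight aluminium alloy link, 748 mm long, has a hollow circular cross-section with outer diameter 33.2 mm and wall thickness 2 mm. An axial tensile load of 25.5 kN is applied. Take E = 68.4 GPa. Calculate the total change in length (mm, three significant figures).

1.42 mm

A = 196 mm².
δ_mech = NL/(AE) = 25500·748/(196·68400) = 1.422 mm.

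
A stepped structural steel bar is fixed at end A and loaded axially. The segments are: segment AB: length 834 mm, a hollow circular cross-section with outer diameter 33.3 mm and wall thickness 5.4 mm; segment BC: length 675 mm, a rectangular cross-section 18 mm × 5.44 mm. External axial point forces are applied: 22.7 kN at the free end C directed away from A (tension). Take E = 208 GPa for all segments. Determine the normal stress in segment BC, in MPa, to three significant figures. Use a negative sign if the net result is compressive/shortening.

232 MPa

Internal axial forces (sectioning from the free end, tension +): N_BC = 22.7 kN, N_AB = 22.7 kN.
A_BC = 97.92 mm².
σ_BC = N_BC/A_BC = 22700/97.92 = 231.8 MPa.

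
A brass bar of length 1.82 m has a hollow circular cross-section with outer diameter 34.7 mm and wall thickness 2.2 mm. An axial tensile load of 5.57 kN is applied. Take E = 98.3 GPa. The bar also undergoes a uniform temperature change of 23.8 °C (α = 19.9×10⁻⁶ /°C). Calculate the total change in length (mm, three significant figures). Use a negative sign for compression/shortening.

1.32 mm

A = 224.6 mm².
δ_mech = NL/(AE) = 5570·1820/(224.6·98300) = 0.4591 mm.
δ_thermal = αLΔT = 19.9e-6·1820·23.8 = 0.862 mm.
δ = δ_mech + δ_thermal = 1.321 mm.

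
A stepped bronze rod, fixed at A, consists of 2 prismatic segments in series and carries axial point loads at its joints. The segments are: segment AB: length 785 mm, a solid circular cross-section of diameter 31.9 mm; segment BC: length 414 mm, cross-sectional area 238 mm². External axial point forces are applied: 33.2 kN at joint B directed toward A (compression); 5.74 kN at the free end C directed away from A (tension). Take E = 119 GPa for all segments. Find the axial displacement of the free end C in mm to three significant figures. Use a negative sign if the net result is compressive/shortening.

Internal axial forces (sectioning from the free end, tension +): N_BC = 5.74 kN, N_AB = -27.46 kN.
A_AB = 799.2 mm².
δ_AB = -27460·785/(799.2·119000) = -0.2266 mm
δ_BC = 5740·414/(238·119000) = 0.08391 mm
δ = Σδ_i = -0.1427 mm.

-0.143 mm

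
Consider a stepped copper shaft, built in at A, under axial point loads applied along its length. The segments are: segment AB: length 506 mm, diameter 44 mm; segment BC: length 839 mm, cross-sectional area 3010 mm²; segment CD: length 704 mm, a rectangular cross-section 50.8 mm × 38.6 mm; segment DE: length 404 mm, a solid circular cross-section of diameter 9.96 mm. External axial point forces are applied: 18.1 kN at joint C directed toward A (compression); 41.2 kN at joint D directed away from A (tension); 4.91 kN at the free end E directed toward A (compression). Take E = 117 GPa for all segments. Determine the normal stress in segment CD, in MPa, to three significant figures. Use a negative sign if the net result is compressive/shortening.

Internal axial forces (sectioning from the free end, tension +): N_DE = -4.91 kN, N_CD = 36.29 kN, N_BC = 18.19 kN, N_AB = 18.19 kN.
A_CD = 1961 mm².
σ_CD = N_CD/A_CD = 36290/1961 = 18.51 MPa.

18.5 MPa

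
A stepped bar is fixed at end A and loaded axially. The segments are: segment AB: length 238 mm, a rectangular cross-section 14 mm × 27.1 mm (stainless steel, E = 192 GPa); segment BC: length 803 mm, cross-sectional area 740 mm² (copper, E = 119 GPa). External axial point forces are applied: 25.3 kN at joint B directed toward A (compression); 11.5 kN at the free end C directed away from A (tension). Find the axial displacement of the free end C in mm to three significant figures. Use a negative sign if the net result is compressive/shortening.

0.0598 mm

Internal axial forces (sectioning from the free end, tension +): N_BC = 11.5 kN, N_AB = -13.8 kN.
A_AB = 379.4 mm².
δ_AB = -13800·238/(379.4·192000) = -0.04509 mm
δ_BC = 11500·803/(740·119000) = 0.1049 mm
δ = Σδ_i = 0.05978 mm.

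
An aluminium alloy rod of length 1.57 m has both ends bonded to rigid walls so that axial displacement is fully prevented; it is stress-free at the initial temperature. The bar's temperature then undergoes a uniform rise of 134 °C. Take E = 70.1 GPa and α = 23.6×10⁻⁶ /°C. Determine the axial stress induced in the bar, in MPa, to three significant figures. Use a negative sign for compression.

Free thermal expansion αLΔT = 23.6e-6 · 1570 · 134 = 4.965 mm.
The walls impose strain ε = −(4.965)/1570 = -3.1624e-03; σ = Eε = 70100 · -3.1624e-03 = -221.7 MPa.

-222 MPa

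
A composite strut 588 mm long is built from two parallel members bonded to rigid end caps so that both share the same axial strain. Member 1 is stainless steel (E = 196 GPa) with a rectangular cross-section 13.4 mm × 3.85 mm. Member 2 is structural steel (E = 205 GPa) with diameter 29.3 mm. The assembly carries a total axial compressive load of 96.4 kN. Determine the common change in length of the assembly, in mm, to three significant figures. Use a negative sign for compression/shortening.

-0.382 mm

A_1 = 51.59 mm².
A_2 = 674.3 mm².
Equal strain + equilibrium ⇒ each member carries load in proportion to AE: A₁E₁ = 10110000 N, A₂E₂ = 138200000 N, ΣAE = 148300000 N.
δ = PL/ΣAE = -96400·588/148300000 = -0.3821 mm.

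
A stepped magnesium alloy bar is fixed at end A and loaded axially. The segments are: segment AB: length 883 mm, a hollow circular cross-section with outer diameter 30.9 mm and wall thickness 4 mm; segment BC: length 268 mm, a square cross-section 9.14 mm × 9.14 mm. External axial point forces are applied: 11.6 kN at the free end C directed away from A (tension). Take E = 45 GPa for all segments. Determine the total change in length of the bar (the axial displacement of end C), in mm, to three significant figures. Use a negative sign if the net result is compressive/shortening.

Internal axial forces (sectioning from the free end, tension +): N_BC = 11.6 kN, N_AB = 11.6 kN.
A_AB = 338 mm².
A_BC = 83.54 mm².
δ_AB = 11600·883/(338·45000) = 0.6734 mm
δ_BC = 11600·268/(83.54·45000) = 0.827 mm
δ = Σδ_i = 1.5 mm.

1.50 mm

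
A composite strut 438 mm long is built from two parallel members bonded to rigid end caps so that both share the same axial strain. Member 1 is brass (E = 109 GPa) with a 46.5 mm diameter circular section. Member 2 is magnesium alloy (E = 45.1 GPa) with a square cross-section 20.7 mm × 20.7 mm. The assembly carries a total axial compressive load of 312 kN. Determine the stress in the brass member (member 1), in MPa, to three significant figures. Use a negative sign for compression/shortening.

-166 MPa

A_1 = 1698 mm².
A_2 = 428.5 mm².
Equal strain + equilibrium ⇒ each member carries load in proportion to AE: A₁E₁ = 185100000 N, A₂E₂ = 19320000 N, ΣAE = 204400000 N.
σ₁ = P·E₁/ΣAE = -312000·109000/204400000 = -166.4 MPa.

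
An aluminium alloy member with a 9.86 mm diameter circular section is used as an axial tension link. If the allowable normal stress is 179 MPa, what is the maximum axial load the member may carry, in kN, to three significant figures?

13.7 kN

A = 76.36 mm².
P_max = σ_allow · A = 179 · 76.36 = 13670 N = 13.67 kN.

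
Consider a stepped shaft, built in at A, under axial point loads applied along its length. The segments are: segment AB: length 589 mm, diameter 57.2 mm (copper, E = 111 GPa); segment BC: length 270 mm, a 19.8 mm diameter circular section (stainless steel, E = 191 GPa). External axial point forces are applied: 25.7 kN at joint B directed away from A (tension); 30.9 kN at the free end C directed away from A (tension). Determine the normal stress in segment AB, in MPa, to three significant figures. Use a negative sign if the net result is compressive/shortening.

Internal axial forces (sectioning from the free end, tension +): N_BC = 30.9 kN, N_AB = 56.6 kN.
A_AB = 2570 mm².
σ_AB = N_AB/A_AB = 56600/2570 = 22.03 MPa.

22.0 MPa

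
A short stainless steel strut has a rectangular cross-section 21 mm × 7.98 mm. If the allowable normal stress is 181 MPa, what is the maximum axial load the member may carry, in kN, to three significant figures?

A = 167.6 mm².
P_max = σ_allow · A = 181 · 167.6 = 30330 N = 30.33 kN.

30.3 kN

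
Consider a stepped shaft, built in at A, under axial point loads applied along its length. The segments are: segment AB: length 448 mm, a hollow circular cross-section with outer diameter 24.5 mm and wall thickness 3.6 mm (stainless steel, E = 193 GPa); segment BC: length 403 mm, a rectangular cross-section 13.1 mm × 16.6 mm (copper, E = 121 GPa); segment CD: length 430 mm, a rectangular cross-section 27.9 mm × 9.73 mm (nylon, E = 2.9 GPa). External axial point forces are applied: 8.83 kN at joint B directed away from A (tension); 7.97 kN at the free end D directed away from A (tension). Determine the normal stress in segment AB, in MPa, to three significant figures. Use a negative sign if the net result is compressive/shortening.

71.1 MPa

Internal axial forces (sectioning from the free end, tension +): N_CD = 7.97 kN, N_BC = 7.97 kN, N_AB = 16.8 kN.
A_AB = 236.4 mm².
σ_AB = N_AB/A_AB = 16800/236.4 = 71.07 MPa.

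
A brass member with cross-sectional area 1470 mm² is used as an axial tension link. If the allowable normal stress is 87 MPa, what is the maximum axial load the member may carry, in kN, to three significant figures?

P_max = σ_allow · A = 87 · 1470 = 127900 N = 127.9 kN.

128 kN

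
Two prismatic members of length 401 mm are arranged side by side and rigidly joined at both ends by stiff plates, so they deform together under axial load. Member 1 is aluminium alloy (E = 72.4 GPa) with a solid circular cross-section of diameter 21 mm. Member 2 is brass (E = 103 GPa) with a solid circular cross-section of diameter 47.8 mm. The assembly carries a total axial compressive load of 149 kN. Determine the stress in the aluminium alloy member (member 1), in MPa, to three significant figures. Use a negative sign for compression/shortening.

-51.4 MPa

A_1 = 346.4 mm².
A_2 = 1795 mm².
Equal strain + equilibrium ⇒ each member carries load in proportion to AE: A₁E₁ = 25080000 N, A₂E₂ = 184800000 N, ΣAE = 209900000 N.
σ₁ = P·E₁/ΣAE = -149000·72400/209900000 = -51.39 MPa.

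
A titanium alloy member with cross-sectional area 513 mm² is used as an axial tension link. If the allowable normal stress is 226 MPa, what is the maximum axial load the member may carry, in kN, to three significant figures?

P_max = σ_allow · A = 226 · 513 = 115900 N = 115.9 kN.

116 kN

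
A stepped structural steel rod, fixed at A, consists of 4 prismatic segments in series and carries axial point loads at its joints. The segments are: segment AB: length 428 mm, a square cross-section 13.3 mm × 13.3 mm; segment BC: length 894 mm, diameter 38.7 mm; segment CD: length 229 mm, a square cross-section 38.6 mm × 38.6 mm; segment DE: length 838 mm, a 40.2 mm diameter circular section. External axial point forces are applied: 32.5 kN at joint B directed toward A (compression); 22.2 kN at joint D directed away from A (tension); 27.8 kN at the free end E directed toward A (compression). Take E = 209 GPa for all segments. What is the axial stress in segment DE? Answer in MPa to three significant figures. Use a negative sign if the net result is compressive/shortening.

-21.9 MPa

Internal axial forces (sectioning from the free end, tension +): N_DE = -27.8 kN, N_CD = -5.6 kN, N_BC = -5.6 kN, N_AB = -38.1 kN.
A_DE = 1269 mm².
σ_DE = N_DE/A_DE = -27800/1269 = -21.9 MPa.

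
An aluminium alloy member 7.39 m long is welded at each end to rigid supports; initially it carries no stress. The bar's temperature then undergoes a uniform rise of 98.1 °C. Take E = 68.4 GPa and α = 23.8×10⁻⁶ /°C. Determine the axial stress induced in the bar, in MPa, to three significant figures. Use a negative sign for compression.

-160 MPa

Free thermal expansion αLΔT = 23.8e-6 · 7390 · 98.1 = 17.25 mm.
The walls impose strain ε = −(17.25)/7390 = -2.3348e-03; σ = Eε = 68400 · -2.3348e-03 = -159.7 MPa.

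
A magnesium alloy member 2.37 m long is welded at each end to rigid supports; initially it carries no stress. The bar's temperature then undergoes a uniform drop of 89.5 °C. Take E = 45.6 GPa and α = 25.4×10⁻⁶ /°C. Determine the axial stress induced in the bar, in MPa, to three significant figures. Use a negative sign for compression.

104 MPa

Free thermal expansion αLΔT = 25.4e-6 · 2370 · -89.5 = -5.388 mm.
The walls impose strain ε = −(-5.388)/2370 = 2.2733e-03; σ = Eε = 45600 · 2.2733e-03 = 103.7 MPa.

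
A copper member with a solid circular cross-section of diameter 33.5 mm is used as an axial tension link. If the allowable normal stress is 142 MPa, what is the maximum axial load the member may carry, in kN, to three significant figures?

A = 881.4 mm².
P_max = σ_allow · A = 142 · 881.4 = 125200 N = 125.2 kN.

125 kN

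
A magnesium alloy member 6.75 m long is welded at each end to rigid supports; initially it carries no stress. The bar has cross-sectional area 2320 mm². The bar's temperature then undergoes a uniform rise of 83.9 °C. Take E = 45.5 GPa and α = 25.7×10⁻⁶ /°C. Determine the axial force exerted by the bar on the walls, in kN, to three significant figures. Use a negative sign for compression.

Free thermal expansion αLΔT = 25.7e-6 · 6750 · 83.9 = 14.55 mm.
The walls impose strain ε = −(14.55)/6750 = -2.1562e-03; σ = Eε = 45500 · -2.1562e-03 = -98.11 MPa.
Wall reaction R = σ·A = -98.11·2320 = -227600 N = -227.6 kN.

-228 kN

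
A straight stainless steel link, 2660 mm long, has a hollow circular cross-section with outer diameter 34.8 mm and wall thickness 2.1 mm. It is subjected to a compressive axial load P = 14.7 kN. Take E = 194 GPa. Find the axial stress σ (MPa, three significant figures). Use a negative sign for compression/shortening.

A = 215.7 mm².
σ = N/A = -14700/215.7 = -68.14 MPa.

-68.1 MPa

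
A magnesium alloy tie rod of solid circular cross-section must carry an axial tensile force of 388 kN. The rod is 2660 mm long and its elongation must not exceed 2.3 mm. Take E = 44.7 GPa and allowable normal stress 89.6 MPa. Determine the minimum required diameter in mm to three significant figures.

113 mm

Required area A ≥ P/σ_allow = 388000/89.6 = 4330 mm².
For a solid circular section, d ≥ √(4A/π) = 74.25 mm.
Elongation limit: A ≥ PL/(Eδ_allow) = 388000·2660/(44700·2.3) = 10040 mm² ⇒ d ≥ 113.1 mm.
The elongation limit governs.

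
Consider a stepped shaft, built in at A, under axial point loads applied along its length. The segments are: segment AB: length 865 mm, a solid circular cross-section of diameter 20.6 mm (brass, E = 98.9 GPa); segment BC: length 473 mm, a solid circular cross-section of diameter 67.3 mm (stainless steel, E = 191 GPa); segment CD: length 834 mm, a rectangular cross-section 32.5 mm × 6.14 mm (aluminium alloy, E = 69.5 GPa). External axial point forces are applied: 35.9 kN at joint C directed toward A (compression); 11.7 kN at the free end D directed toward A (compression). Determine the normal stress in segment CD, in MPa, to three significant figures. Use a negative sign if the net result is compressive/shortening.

Internal axial forces (sectioning from the free end, tension +): N_CD = -11.7 kN, N_BC = -47.6 kN, N_AB = -47.6 kN.
A_CD = 199.5 mm².
σ_CD = N_CD/A_CD = -11700/199.5 = -58.63 MPa.

-58.6 MPa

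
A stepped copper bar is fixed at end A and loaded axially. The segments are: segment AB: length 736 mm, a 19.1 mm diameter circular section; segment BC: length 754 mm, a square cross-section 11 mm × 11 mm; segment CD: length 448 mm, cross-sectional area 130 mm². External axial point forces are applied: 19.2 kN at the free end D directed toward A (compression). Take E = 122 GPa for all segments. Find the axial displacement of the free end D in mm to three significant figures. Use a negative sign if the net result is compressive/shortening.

-1.93 mm

Internal axial forces (sectioning from the free end, tension +): N_CD = -19.2 kN, N_BC = -19.2 kN, N_AB = -19.2 kN.
A_AB = 286.5 mm².
A_BC = 121 mm².
δ_AB = -19200·736/(286.5·122000) = -0.4043 mm
δ_BC = -19200·754/(121·122000) = -0.9807 mm
δ_CD = -19200·448/(130·122000) = -0.5423 mm
δ = Σδ_i = -1.927 mm.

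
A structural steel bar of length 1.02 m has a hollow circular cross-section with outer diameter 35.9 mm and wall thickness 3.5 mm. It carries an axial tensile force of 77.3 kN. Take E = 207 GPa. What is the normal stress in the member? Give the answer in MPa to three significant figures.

A = 356.3 mm².
σ = N/A = 77300/356.3 = 217 MPa.

217 MPa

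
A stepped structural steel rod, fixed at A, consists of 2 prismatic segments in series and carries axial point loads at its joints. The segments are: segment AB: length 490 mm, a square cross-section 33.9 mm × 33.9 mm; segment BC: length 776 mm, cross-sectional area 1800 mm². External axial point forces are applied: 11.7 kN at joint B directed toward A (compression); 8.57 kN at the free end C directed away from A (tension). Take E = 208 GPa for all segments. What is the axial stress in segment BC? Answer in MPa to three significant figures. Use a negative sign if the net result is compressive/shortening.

4.76 MPa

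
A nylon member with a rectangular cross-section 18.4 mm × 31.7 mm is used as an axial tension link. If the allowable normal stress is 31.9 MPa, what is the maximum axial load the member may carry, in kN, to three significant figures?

A = 583.3 mm².
P_max = σ_allow · A = 31.9 · 583.3 = 18610 N = 18.61 kN.

18.6 kN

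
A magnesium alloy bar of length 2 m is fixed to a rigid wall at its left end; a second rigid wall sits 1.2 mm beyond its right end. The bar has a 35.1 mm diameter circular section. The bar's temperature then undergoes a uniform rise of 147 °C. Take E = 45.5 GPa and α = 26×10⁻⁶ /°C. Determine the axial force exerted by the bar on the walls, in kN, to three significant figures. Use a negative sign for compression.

Free thermal expansion αLΔT = 26e-6 · 2000 · 147 = 7.644 mm.
The walls engage after the gap closes; constrained expansion = 7.644 − 1.2 = 6.444 mm.
The walls impose strain ε = −(6.444)/2000 = -3.2220e-03; σ = Eε = 45500 · -3.2220e-03 = -146.6 MPa.
Wall reaction R = σ·A = -146.6·967.6 = -141900 N = -141.9 kN.

-142 kN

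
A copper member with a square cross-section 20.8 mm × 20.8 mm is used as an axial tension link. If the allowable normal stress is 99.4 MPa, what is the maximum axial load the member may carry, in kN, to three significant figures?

A = 432.6 mm².
P_max = σ_allow · A = 99.4 · 432.6 = 43000 N = 43 kN.

43.0 kN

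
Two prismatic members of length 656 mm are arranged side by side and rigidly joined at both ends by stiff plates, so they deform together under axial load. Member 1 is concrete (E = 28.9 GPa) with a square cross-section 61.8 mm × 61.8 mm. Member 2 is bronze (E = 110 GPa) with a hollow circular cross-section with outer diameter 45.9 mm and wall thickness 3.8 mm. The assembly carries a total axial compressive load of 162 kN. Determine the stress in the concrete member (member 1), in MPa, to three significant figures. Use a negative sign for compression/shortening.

-28.3 MPa

A_1 = 3819 mm².
A_2 = 502.6 mm².
Equal strain + equilibrium ⇒ each member carries load in proportion to AE: A₁E₁ = 110400000 N, A₂E₂ = 55290000 N, ΣAE = 165700000 N.
σ₁ = P·E₁/ΣAE = -162000·28900/165700000 = -28.26 MPa.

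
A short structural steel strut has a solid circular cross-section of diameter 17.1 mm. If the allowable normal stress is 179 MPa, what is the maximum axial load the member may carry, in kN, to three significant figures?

A = 229.7 mm².
P_max = σ_allow · A = 179 · 229.7 = 41110 N = 41.11 kN.

41.1 kN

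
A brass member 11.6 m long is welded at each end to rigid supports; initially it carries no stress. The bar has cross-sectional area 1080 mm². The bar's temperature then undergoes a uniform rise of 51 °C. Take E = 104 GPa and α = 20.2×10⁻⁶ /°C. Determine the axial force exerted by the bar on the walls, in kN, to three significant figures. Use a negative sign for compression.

Free thermal expansion αLΔT = 20.2e-6 · 11600 · 51 = 11.95 mm.
The walls impose strain ε = −(11.95)/11600 = -1.0302e-03; σ = Eε = 104000 · -1.0302e-03 = -107.1 MPa.
Wall reaction R = σ·A = -107.1·1080 = -115700 N = -115.7 kN.

-116 kN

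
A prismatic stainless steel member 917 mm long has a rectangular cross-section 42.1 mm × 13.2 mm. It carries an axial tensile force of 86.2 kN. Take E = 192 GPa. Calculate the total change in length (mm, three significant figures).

0.741 mm

A = 555.7 mm².
δ_mech = NL/(AE) = 86200·917/(555.7·192000) = 0.7408 mm.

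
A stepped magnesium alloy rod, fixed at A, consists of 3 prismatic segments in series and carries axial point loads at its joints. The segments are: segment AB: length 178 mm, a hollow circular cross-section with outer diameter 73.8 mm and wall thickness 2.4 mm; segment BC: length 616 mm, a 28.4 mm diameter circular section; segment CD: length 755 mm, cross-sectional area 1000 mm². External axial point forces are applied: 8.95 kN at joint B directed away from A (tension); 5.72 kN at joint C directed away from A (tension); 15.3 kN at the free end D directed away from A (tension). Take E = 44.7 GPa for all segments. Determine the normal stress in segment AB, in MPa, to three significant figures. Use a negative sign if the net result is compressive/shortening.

55.7 MPa

Internal axial forces (sectioning from the free end, tension +): N_CD = 15.3 kN, N_BC = 21.02 kN, N_AB = 29.97 kN.
A_AB = 538.3 mm².
σ_AB = N_AB/A_AB = 29970/538.3 = 55.67 MPa.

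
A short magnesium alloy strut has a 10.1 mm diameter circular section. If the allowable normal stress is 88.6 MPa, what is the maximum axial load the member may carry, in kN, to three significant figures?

A = 80.12 mm².
P_max = σ_allow · A = 88.6 · 80.12 = 7098 N = 7.098 kN.

7.10 kN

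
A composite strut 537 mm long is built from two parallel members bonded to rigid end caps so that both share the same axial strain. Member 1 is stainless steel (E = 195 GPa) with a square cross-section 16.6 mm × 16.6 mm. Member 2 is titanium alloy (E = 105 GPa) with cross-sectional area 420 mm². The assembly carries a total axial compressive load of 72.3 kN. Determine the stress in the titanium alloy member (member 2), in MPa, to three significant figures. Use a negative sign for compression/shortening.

-77.6 MPa

A_1 = 275.6 mm².
Equal strain + equilibrium ⇒ each member carries load in proportion to AE: A₁E₁ = 53730000 N, A₂E₂ = 44100000 N, ΣAE = 97830000 N.
σ₂ = P·E₂/ΣAE = -72300·105000/97830000 = -77.6 MPa.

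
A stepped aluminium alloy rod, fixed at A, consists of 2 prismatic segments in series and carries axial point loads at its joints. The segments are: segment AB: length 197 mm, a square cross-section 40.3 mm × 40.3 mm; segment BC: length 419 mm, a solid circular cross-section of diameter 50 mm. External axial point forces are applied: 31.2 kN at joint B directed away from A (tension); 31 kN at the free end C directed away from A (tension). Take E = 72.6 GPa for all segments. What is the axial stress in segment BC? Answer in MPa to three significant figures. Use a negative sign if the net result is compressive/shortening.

Internal axial forces (sectioning from the free end, tension +): N_BC = 31 kN, N_AB = 62.2 kN.
A_BC = 1963 mm².
σ_BC = N_BC/A_BC = 31000/1963 = 15.79 MPa.

15.8 MPa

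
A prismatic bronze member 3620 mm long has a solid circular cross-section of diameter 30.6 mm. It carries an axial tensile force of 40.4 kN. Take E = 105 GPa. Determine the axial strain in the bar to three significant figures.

5.23e-04

A = 735.4 mm².
σ = N/A = 54.93 MPa; ε = σ/E = 54.93/105000 = 5.232e-04.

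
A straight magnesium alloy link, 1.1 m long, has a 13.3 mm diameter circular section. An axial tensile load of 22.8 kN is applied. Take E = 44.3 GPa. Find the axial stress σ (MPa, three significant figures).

A = 138.9 mm².
σ = N/A = 22800/138.9 = 164.1 MPa.

164 MPa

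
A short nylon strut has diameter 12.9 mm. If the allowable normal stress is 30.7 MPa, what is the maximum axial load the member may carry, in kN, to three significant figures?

4.01 kN

A = 130.7 mm².
P_max = σ_allow · A = 30.7 · 130.7 = 4012 N = 4.012 kN.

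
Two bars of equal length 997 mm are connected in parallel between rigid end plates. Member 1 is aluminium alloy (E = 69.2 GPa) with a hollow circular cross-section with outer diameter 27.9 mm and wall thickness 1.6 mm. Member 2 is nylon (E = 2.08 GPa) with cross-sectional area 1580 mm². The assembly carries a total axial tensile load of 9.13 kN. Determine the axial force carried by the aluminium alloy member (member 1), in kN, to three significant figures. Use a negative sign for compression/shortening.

6.72 kN

A_1 = 132.2 mm².
Equal strain + equilibrium ⇒ each member carries load in proportion to AE: A₁E₁ = 9148000 N, A₂E₂ = 3286000 N, ΣAE = 12430000 N.
F₁ = P·A₁E₁/ΣAE = 9130·9148000/12430000 = 6717 N.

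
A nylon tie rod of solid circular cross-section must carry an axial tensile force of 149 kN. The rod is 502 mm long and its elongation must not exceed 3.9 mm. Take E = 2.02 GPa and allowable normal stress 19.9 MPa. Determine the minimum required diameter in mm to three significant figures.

110 mm

Required area A ≥ P/σ_allow = 149000/19.9 = 7487 mm².
For a solid circular section, d ≥ √(4A/π) = 97.64 mm.
Elongation limit: A ≥ PL/(Eδ_allow) = 149000·502/(2020·3.9) = 9495 mm² ⇒ d ≥ 109.9 mm.
The elongation limit governs.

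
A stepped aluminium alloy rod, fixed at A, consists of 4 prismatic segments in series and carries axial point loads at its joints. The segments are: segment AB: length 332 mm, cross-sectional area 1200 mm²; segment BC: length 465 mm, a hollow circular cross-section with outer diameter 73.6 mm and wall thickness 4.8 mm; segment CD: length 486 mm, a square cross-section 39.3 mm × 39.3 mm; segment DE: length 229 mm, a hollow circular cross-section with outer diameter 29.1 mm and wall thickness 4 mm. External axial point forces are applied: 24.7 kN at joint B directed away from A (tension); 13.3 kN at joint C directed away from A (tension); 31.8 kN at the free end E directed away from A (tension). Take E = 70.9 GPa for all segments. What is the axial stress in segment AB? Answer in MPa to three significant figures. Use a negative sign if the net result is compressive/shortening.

58.2 MPa

Internal axial forces (sectioning from the free end, tension +): N_DE = 31.8 kN, N_CD = 31.8 kN, N_BC = 45.1 kN, N_AB = 69.8 kN.
σ_AB = N_AB/A_AB = 69800/1200 = 58.17 MPa.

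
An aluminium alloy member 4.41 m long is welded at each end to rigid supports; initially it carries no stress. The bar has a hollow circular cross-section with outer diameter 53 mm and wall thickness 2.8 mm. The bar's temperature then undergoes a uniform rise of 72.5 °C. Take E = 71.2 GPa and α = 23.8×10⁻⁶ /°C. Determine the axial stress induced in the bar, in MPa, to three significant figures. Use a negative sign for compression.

-123 MPa

Free thermal expansion αLΔT = 23.8e-6 · 4410 · 72.5 = 7.609 mm.
The walls impose strain ε = −(7.609)/4410 = -1.7255e-03; σ = Eε = 71200 · -1.7255e-03 = -122.9 MPa.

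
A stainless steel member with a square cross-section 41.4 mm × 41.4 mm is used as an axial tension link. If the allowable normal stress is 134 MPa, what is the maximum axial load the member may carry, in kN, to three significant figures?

A = 1714 mm².
P_max = σ_allow · A = 134 · 1714 = 229700 N = 229.7 kN.

230 kN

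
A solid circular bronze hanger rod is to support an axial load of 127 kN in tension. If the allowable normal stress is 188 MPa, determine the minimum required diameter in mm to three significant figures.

29.3 mm

Required area A ≥ P/σ_allow = 127000/188 = 675.5 mm².
For a solid circular section, d ≥ √(4A/π) = 29.33 mm.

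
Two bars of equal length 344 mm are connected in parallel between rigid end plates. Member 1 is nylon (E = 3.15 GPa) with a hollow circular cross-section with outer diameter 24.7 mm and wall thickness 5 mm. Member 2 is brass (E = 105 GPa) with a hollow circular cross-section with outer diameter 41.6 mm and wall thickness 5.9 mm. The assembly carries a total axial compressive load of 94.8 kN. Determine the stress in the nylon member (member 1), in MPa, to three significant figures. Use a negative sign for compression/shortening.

-4.24 MPa

A_1 = 309.4 mm².
A_2 = 661.7 mm².
Equal strain + equilibrium ⇒ each member carries load in proportion to AE: A₁E₁ = 974800 N, A₂E₂ = 69480000 N, ΣAE = 70450000 N.
σ₁ = P·E₁/ΣAE = -94800·3150/70450000 = -4.238 MPa.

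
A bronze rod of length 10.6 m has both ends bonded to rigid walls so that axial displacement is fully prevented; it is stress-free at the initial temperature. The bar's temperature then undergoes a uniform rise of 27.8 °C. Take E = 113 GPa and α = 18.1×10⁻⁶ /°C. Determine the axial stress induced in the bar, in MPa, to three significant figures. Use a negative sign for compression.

-56.9 MPa

Free thermal expansion αLΔT = 18.1e-6 · 10600 · 27.8 = 5.334 mm.
The walls impose strain ε = −(5.334)/10600 = -5.0318e-04; σ = Eε = 113000 · -5.0318e-04 = -56.86 MPa.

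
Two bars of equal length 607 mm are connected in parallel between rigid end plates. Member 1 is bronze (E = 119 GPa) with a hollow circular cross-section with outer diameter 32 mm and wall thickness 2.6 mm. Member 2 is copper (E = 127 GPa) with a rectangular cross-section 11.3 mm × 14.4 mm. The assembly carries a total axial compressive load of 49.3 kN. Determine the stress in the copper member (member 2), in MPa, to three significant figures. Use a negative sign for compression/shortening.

-127 MPa

A_1 = 240.1 mm².
A_2 = 162.7 mm².
Equal strain + equilibrium ⇒ each member carries load in proportion to AE: A₁E₁ = 28580000 N, A₂E₂ = 20670000 N, ΣAE = 49240000 N.
σ₂ = P·E₂/ΣAE = -49300·127000/49240000 = -127.1 MPa.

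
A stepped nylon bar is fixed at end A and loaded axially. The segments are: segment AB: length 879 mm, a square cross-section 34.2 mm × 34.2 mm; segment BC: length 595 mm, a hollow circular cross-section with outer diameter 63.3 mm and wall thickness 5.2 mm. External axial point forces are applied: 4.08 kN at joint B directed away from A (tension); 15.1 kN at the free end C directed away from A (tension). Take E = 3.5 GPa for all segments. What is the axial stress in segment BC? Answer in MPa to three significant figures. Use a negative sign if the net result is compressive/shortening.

15.9 MPa

Internal axial forces (sectioning from the free end, tension +): N_BC = 15.1 kN, N_AB = 19.18 kN.
A_BC = 949.1 mm².
σ_BC = N_BC/A_BC = 15100/949.1 = 15.91 MPa.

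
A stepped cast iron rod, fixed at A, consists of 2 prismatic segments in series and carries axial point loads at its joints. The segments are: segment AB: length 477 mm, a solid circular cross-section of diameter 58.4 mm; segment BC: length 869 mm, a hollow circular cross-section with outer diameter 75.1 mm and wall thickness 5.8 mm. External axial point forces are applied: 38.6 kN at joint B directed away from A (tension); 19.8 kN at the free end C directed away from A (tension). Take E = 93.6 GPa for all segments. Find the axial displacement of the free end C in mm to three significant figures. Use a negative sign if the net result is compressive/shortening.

0.257 mm

Internal axial forces (sectioning from the free end, tension +): N_BC = 19.8 kN, N_AB = 58.4 kN.
A_AB = 2679 mm².
A_BC = 1263 mm².
δ_AB = 58400·477/(2679·93600) = 0.1111 mm
δ_BC = 19800·869/(1263·93600) = 0.1456 mm
δ = Σδ_i = 0.2567 mm.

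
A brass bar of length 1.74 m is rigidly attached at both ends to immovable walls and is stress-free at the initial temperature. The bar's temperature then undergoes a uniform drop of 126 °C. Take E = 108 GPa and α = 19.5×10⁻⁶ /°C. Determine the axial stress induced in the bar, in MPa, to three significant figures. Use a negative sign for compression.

Free thermal expansion αLΔT = 19.5e-6 · 1740 · -126 = -4.275 mm.
The walls impose strain ε = −(-4.275)/1740 = 2.4570e-03; σ = Eε = 108000 · 2.4570e-03 = 265.4 MPa.

265 MPa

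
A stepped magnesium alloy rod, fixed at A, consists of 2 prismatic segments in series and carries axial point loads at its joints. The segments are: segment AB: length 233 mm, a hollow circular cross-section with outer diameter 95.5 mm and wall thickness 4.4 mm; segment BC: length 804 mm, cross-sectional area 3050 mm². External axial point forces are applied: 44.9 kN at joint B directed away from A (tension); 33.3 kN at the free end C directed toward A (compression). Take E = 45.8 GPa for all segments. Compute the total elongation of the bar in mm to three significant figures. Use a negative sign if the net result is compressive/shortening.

Internal axial forces (sectioning from the free end, tension +): N_BC = -33.3 kN, N_AB = 11.6 kN.
A_AB = 1259 mm².
δ_AB = 11600·233/(1259·45800) = 0.04686 mm
δ_BC = -33300·804/(3050·45800) = -0.1917 mm
δ = Σδ_i = -0.1448 mm.

-0.145 mm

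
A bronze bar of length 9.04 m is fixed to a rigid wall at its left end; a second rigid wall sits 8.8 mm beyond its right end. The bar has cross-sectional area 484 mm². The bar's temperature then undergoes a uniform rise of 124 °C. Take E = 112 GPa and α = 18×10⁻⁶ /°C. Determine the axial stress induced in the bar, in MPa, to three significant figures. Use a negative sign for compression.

-141 MPa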